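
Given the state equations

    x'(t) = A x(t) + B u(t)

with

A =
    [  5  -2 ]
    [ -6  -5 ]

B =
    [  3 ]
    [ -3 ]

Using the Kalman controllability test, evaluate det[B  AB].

AB = [[21], [-3]]
Controllability matrix C = [B  AB] = [[3, 21], [-3, -3]]
det(C) = 3·(-3) - 21·(-3) = -9 - (-63) = 54
Since det(C) ≠ 0, rank(C) = 2 and the system is completely controllable.

54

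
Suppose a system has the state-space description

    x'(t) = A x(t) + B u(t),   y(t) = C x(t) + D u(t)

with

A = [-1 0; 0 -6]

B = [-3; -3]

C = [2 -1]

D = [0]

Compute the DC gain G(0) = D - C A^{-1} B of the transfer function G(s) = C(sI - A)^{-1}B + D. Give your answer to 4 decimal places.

-5.5000

G(0) = C(-A)^{-1}B + D = -C A^{-1} B + D.
det A = 6, so A^{-1} = (1/6)·adj(A) = [[-1, 0], [0, -1/6]]
A^{-1} B = [3, 1/2]^T
C A^{-1} B = 11/2
G(0) = D - C A^{-1} B = 0 - (11/2) = -11/2 ≈ -5.5000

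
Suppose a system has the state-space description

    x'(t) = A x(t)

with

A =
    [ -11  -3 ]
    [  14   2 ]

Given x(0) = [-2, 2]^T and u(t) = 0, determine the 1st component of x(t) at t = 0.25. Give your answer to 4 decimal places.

-0.0848

det(sI - A) = s^2 - (tr A)s + det A, with tr A = (-11) + 2 = -9 and det A = (-11)·2 - (-3)·14 = -22 - (-42) = 20.
So p(s) = det(sI - A) = s^2 + 9s + 20.
Factor s^2 + 9s + 20: two numbers with sum -9 and product 20 are -4 and -5, so s^2 + 9s + 20 = (s + 4)(s + 5).
Hence p(s) = (s + 4) (s + 5), with roots -5, -4.
The eigenvalues -5, -4 are distinct and real, so A is diagonalisable and x(t) = e^{At} x(0) = V diag(e^{λ_i t}) V^{-1} x(0), where the columns of V are the eigenvectors.
λ = -5: A - (-5)I = [[-6, -3], [14, 7]]. Row 1 gives (-6)·v1 + (-3)·v2 = 0, so take v_1 = [1, -2]^T.
λ = -4: A - (-4)I = [[-7, -3], [14, 6]]. Row 1 gives (-7)·v1 + (-3)·v2 = 0, so take v_2 = [-3, 7]^T.
V = [v_1 v_2] = [[1, -3], [-2, 7]] has det V = 1, so V^{-1} = adj(V)/det V = [[7, 3], [2, 1]].
Modal coordinates z(0) = V^{-1} x(0): 7·(-2) + 3·2 = -8; 2·(-2) + 1·2 = -2; so z(0) = [-8, -2]^T.
x_1(t) = Σ_i (v_i)_1 · z_i(0) · e^{λ_i t} (row 1 of V times the modal terms).
x_1(0.25) = 1·(-8)·e^{-5·0.25} + (-3)·(-2)·e^{-4·0.25} = (-8)·0.286505 + 6·0.367879 = -0.0848.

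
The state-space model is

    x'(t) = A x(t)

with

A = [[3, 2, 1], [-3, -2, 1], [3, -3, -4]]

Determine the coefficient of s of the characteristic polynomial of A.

Expand det(sI - A) for the 3×3 matrix.
p(s) = s^3 + 3s^2 - 4s - 30.
(Check: constant term = det(-A) = (-1)^3 det A = -30; coefficient of s^2 = -tr A = 3.)
The coefficient of s is -4.

-4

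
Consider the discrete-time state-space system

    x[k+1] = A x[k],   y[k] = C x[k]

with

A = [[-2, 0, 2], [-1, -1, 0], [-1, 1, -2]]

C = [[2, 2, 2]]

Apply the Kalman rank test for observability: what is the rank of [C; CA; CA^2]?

CA = [[-8, 0, 0]]
CA^2 = [[16, 0, -16]]
Observability matrix O = [C; CA; CA^2] = [[2, 2, 2], [-8, 0, 0], [16, 0, -16]]
det(O) = 2·(0·(-16) - 0·0) - 2·((-8)·(-16) - 0·16) + 2·((-8)·0 - 0·16) = 2·0 - 2·128 + 2·0 = -256 ≠ 0, so rank(O) = 3.
rank(O) = 3 = n, so the pair (A, C) is completely observable.

3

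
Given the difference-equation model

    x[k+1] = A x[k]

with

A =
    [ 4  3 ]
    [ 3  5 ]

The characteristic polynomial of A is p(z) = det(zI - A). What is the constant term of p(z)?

11

For a 2×2 matrix, det(zI - A) = z^2 - (tr A)z + det A.
tr A = 9, det A = 11.
So p(z) = z^2 - 9z + 11.
The constant term is 11.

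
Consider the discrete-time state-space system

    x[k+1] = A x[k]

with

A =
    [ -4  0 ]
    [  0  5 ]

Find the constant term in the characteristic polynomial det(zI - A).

For a 2×2 matrix, det(zI - A) = z^2 - (tr A)z + det A.
tr A = 1, det A = -20.
So p(z) = z^2 - z - 20.
The constant term is -20.

-20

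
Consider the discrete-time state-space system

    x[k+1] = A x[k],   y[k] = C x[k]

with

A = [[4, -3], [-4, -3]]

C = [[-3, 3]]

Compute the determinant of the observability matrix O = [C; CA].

72

CA = [[-24, 0]]
Observability matrix O = [C; CA] = [[-3, 3], [-24, 0]]
det(O) = (-3)·0 - 3·(-24) = 0 - (-72) = 72
Since det(O) ≠ 0, rank(O) = 2 and the system is completely observable.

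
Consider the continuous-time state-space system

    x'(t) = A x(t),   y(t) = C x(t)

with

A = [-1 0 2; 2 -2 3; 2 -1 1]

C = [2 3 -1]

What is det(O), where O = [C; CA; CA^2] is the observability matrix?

CA = [[2, -5, 12]]
CA^2 = [[12, -2, 1]]
Observability matrix O = [C; CA; CA^2] = [[2, 3, -1], [2, -5, 12], [12, -2, 1]]
Expanding along the first row, det(O) = 2·((-5)·1 - 12·(-2)) - 3·(2·1 - 12·12) + (-1)·(2·(-2) - (-5)·12) = 2·19 - 3·(-142) + (-1)·56 = 408
Since det(O) ≠ 0, rank(O) = 3 and the system is completely observable.

408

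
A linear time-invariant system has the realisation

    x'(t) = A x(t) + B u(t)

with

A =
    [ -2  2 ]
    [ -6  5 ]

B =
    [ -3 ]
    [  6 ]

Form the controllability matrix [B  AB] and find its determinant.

-252

AB = [[18], [48]]
Controllability matrix C = [B  AB] = [[-3, 18], [6, 48]]
det(C) = (-3)·48 - 18·6 = -144 - 108 = -252
Since det(C) ≠ 0, rank(C) = 2 and the system is completely controllable.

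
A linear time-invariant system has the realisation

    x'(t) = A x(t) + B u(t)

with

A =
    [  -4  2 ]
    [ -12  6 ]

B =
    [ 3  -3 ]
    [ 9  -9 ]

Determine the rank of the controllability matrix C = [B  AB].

AB = [[6, -6], [18, -18]]
Controllability matrix C = [B  AB] = [[3, -3, 6, -6], [9, -9, 18, -18]]
Every column of C is a scalar multiple of column 1 = [3, 9] (multipliers 1, -1, 2, -2), so the columns span a one-dimensional space.
C ≠ 0, hence rank(C) = 1.
rank(C) = 1 < n = 2, so the pair (A, B) is not completely controllable.

1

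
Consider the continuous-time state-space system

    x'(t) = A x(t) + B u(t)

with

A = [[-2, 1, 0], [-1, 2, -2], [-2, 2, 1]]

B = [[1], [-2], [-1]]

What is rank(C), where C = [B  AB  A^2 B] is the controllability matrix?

3

AB = [[-4], [-3], [-7]]
A^2B = [[5], [12], [-5]]
Controllability matrix C = [B  AB  A^2B] = [[1, -4, 5], [-2, -3, 12], [-1, -7, -5]]
det(C) = 1·((-3)·(-5) - 12·(-7)) - (-4)·((-2)·(-5) - 12·(-1)) + 5·((-2)·(-7) - (-3)·(-1)) = 1·99 - (-4)·22 + 5·11 = 242 ≠ 0, so rank(C) = 3.
rank(C) = 3 = n, so the pair (A, B) is completely controllable.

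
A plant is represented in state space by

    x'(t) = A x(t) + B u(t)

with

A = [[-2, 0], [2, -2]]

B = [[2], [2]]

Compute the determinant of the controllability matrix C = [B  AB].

AB = [[-4], [0]]
Controllability matrix C = [B  AB] = [[2, -4], [2, 0]]
det(C) = 2·0 - (-4)·2 = 0 - (-8) = 8
Since det(C) ≠ 0, rank(C) = 2 and the system is completely controllable.

8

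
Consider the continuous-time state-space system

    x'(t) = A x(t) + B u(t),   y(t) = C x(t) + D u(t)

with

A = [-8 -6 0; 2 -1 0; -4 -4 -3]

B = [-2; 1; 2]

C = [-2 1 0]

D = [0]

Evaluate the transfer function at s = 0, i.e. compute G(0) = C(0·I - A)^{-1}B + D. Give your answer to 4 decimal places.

G(0) = C(-A)^{-1}B + D = -C A^{-1} B + D.
det A = -60, so A^{-1} = (1/-60)·adj(A) = [[-1/20, 3/10, 0], [-1/10, -2/5, 0], [1/5, 2/15, -1/3]]
A^{-1} B = [2/5, -1/5, -14/15]^T
C A^{-1} B = -1
G(0) = D - C A^{-1} B = 0 - (-1) = 1

1.0000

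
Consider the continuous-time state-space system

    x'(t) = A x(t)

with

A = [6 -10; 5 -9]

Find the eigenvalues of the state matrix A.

det(sI - A) = s^2 - (tr A)s + det A, with tr A = 6 + (-9) = -3 and det A = 6·(-9) - (-10)·5 = -54 - (-50) = -4.
So p(s) = det(sI - A) = s^2 + 3s - 4.
Factor s^2 + 3s - 4: two numbers with sum -3 and product -4 are 1 and -4, so s^2 + 3s - 4 = (s - 1)(s + 4).
Hence p(s) = (s - 1) (s + 4), with roots -4, 1.
At least one eigenvalue has non-negative real part, so the system is not asymptotically stable.

-4, 1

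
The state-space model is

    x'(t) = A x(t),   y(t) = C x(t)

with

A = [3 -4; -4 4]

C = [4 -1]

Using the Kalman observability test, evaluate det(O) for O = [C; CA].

-64

CA = [[16, -20]]
Observability matrix O = [C; CA] = [[4, -1], [16, -20]]
det(O) = 4·(-20) - (-1)·16 = -80 - (-16) = -64
Since det(O) ≠ 0, rank(O) = 2 and the system is completely observable.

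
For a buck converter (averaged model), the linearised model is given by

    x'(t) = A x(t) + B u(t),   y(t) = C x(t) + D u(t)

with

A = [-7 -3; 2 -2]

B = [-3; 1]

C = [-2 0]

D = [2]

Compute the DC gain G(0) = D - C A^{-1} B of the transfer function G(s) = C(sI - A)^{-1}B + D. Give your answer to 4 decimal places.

2.9000

G(0) = C(-A)^{-1}B + D = -C A^{-1} B + D.
det A = 20, so A^{-1} = (1/20)·adj(A) = [[-1/10, 3/20], [-1/10, -7/20]]
A^{-1} B = [9/20, -1/20]^T
C A^{-1} B = -9/10
G(0) = D - C A^{-1} B = 2 - (-9/10) = 29/10 ≈ 2.9000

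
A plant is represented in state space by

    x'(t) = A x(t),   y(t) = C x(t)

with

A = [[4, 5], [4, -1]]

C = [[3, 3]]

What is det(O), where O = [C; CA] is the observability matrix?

CA = [[24, 12]]
Observability matrix O = [C; CA] = [[3, 3], [24, 12]]
det(O) = 3·12 - 3·24 = 36 - 72 = -36
Since det(O) ≠ 0, rank(O) = 2 and the system is completely observable.

-36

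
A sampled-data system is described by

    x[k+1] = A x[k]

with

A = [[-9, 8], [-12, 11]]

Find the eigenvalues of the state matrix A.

-1, 3

det(zI - A) = z^2 - (tr A)z + det A, with tr A = (-9) + 11 = 2 and det A = (-9)·11 - 8·(-12) = -99 - (-96) = -3.
So p(z) = det(zI - A) = z^2 - 2z - 3.
Factor z^2 - 2z - 3: two numbers with sum 2 and product -3 are 3 and -1, so z^2 - 2z - 3 = (z - 3)(z + 1).
Hence p(z) = (z - 3) (z + 1), with roots -1, 3.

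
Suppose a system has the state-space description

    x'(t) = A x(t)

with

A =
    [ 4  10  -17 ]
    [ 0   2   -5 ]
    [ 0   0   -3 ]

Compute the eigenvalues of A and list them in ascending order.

det(sI - A) = s^3 - (tr A)s^2 + (M11 + M22 + M33)s - det A, where Mii is the 2×2 principal minor of A obtained by deleting row i and column i.
tr A = 4 + 2 + (-3) = 3; M11 = 2·(-3) - (-5)·0 = -6 - 0 = -6; M22 = 4·(-3) - (-17)·0 = -12 - 0 = -12; M33 = 4·2 - 10·0 = 8 - 0 = 8; sum of minors = -10.
det A = 4·(2·(-3) - (-5)·0) - 10·(0·(-3) - (-5)·0) + (-17)·(0·0 - 2·0) = 4·(-6) - 10·0 + (-17)·0 = -24.
So p(s) = det(sI - A) = s^3 - 3s^2 - 10s + 24.
Rational-root test: any integer root divides 24. Testing small divisors, s = 2 works: p(2) = 8 + (-12) + (-20) + 24 = 0, so (s - 2) is a factor.
Dividing, p(s) = (s - 2)(s^2 - s - 12).
Factor s^2 - s - 12: two numbers with sum 1 and product -12 are 4 and -3, so s^2 - s - 12 = (s - 4)(s + 3).
Hence p(s) = (s - 4) (s - 2) (s + 3), with roots -3, 2, 4.
At least one eigenvalue has non-negative real part, so the system is not asymptotically stable.

-3, 2, 4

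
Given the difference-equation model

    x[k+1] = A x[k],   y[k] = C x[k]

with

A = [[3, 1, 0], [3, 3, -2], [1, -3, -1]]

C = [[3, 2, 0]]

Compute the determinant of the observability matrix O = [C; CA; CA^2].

CA = [[15, 9, -4]]
CA^2 = [[68, 54, -14]]
Observability matrix O = [C; CA; CA^2] = [[3, 2, 0], [15, 9, -4], [68, 54, -14]]
Expanding along the first row, det(O) = 3·(9·(-14) - (-4)·54) - 2·(15·(-14) - (-4)·68) + 0·(15·54 - 9·68) = 3·90 - 2·62 + 0·198 = 146
Since det(O) ≠ 0, rank(O) = 3 and the system is completely observable.

146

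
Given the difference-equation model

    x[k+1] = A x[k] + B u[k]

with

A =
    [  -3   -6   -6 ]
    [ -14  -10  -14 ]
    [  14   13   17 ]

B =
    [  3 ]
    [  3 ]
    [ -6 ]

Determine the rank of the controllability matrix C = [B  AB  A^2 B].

AB = [[9], [12], [-21]]
A^2B = [[27], [48], [-75]]
Controllability matrix C = [B  AB  A^2B] = [[3, 9, 27], [3, 12, 48], [-6, -21, -75]]
The rows r1, r2, r3 of C are linearly dependent: r1 + r2 + r3 = 0 (check each entry), so rank(C) ≤ 2.
The 2×2 minor from rows 1, 2, columns 1, 2 is 3·12 - 9·3 = 36 - 27 = 9 ≠ 0, so rank(C) = 2.
rank(C) = 2 < n = 3, so the pair (A, B) is not completely controllable.

2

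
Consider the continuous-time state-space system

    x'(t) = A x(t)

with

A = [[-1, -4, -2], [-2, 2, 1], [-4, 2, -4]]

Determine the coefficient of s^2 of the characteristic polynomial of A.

3

Expand det(sI - A) for the 3×3 matrix.
p(s) = s^3 + 3s^2 - 24s - 50.
(Check: constant term = det(-A) = (-1)^3 det A = -50; coefficient of s^2 = -tr A = 3.)
The coefficient of s^2 is 3.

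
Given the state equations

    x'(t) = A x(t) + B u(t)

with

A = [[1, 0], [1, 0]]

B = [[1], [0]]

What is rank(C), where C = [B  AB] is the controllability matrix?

AB = [[1], [1]]
Controllability matrix C = [B  AB] = [[1, 1], [0, 1]]
det(C) = 1·1 - 1·0 = 1 - 0 = 1 ≠ 0, so rank(C) = 2.
rank(C) = 2 = n, so the pair (A, B) is completely controllable.

2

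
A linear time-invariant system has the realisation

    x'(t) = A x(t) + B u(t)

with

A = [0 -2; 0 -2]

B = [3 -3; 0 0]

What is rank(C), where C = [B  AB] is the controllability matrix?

1

AB = [[0, 0], [0, 0]]
Controllability matrix C = [B  AB] = [[3, -3, 0, 0], [0, 0, 0, 0]]
Every column of C is a scalar multiple of column 1 = [3, 0] (multipliers 1, -1, 0, 0), so the columns span a one-dimensional space.
C ≠ 0, hence rank(C) = 1.
rank(C) = 1 < n = 2, so the pair (A, B) is not completely controllable.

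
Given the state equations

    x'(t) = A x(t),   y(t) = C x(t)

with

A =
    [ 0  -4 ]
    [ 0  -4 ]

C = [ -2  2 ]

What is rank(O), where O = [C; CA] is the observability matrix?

CA = [[0, 0]]
Observability matrix O = [C; CA] = [[-2, 2], [0, 0]]
Every row of O is a scalar multiple of row 1 = [-2, 2] (multipliers 1, 0), so the rows span a one-dimensional space.
O ≠ 0, hence rank(O) = 1.
rank(O) = 1 < n = 2, so the pair (A, C) is not completely observable.

1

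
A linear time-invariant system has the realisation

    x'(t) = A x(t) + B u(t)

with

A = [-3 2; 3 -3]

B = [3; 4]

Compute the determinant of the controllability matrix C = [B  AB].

-5

AB = [[-1], [-3]]
Controllability matrix C = [B  AB] = [[3, -1], [4, -3]]
det(C) = 3·(-3) - (-1)·4 = -9 - (-4) = -5
Since det(C) ≠ 0, rank(C) = 2 and the system is completely controllable.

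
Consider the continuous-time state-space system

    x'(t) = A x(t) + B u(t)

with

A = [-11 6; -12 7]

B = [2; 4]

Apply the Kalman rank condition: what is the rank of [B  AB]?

1

AB = [[2], [4]]
Controllability matrix C = [B  AB] = [[2, 2], [4, 4]]
Every column of C is a scalar multiple of column 1 = [2, 4] (multipliers 1, 1), so the columns span a one-dimensional space.
C ≠ 0, hence rank(C) = 1.
rank(C) = 1 < n = 2, so the pair (A, B) is not completely controllable.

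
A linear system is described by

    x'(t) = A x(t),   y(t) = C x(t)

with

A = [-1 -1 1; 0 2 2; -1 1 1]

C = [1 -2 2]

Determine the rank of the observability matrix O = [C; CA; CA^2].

CA = [[-3, -3, -1]]
CA^2 = [[4, -4, -10]]
Observability matrix O = [C; CA; CA^2] = [[1, -2, 2], [-3, -3, -1], [4, -4, -10]]
det(O) = 1·((-3)·(-10) - (-1)·(-4)) - (-2)·((-3)·(-10) - (-1)·4) + 2·((-3)·(-4) - (-3)·4) = 1·26 - (-2)·34 + 2·24 = 142 ≠ 0, so rank(O) = 3.
rank(O) = 3 = n, so the pair (A, C) is completely observable.

3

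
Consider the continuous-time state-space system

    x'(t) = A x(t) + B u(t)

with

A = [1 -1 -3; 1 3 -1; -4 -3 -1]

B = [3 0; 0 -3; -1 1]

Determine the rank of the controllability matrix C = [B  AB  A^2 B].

AB = [[6, 0], [4, -10], [-11, 8]]
A^2B = [[35, -14], [29, -38], [-25, 22]]
Controllability matrix C = [B  AB  A^2B] = [[3, 0, 6, 0, 35, -14], [0, -3, 4, -10, 29, -38], [-1, 1, -11, 8, -25, 22]]
Take the 3×3 submatrix of C formed by columns 1, 2, 3: [[3, 0, 6], [0, -3, 4], [-1, 1, -11]]. Its determinant is 3·((-3)·(-11) - 4·1) - 0·(0·(-11) - 4·(-1)) + 6·(0·1 - (-3)·(-1)) = 3·29 - 0·4 + 6·(-3) = 69 ≠ 0.
So rank(C) ≥ 3; since C has 3 rows, rank(C) = 3.
rank(C) = 3 = n, so the pair (A, B) is completely controllable.

3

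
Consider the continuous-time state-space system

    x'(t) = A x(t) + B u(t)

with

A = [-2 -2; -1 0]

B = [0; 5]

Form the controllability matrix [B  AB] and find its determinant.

50

AB = [[-10], [0]]
Controllability matrix C = [B  AB] = [[0, -10], [5, 0]]
det(C) = 0·0 - (-10)·5 = 0 - (-50) = 50
Since det(C) ≠ 0, rank(C) = 2 and the system is completely controllable.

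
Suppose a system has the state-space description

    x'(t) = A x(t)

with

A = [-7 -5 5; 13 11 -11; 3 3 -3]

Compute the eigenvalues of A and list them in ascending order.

-2, 0, 3

det(sI - A) = s^3 - (tr A)s^2 + (M11 + M22 + M33)s - det A, where Mii is the 2×2 principal minor of A obtained by deleting row i and column i.
tr A = (-7) + 11 + (-3) = 1; M11 = 11·(-3) - (-11)·3 = -33 - (-33) = 0; M22 = (-7)·(-3) - 5·3 = 21 - 15 = 6; M33 = (-7)·11 - (-5)·13 = -77 - (-65) = -12; sum of minors = -6.
det A = (-7)·(11·(-3) - (-11)·3) - (-5)·(13·(-3) - (-11)·3) + 5·(13·3 - 11·3) = (-7)·0 - (-5)·(-6) + 5·6 = 0.
So p(s) = det(sI - A) = s^3 - s^2 - 6s.
The constant term is 0, so p(s) = s(s^2 - s - 6).
Factor s^2 - s - 6: two numbers with sum 1 and product -6 are 3 and -2, so s^2 - s - 6 = (s - 3)(s + 2).
Hence p(s) = s (s - 3) (s + 2), with roots -2, 0, 3.
At least one eigenvalue has non-negative real part, so the system is not asymptotically stable.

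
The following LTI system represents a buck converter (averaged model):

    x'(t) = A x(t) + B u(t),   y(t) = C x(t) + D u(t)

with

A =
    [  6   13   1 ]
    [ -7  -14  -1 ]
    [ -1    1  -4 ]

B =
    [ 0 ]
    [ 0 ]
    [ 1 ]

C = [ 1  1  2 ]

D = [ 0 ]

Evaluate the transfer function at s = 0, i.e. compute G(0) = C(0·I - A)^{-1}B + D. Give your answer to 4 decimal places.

0.4667

G(0) = C(-A)^{-1}B + D = -C A^{-1} B + D.
det A = -30, so A^{-1} = (1/-30)·adj(A) = [[-19/10, -53/30, -1/30], [9/10, 23/30, 1/30], [7/10, 19/30, -7/30]]
A^{-1} B = [-1/30, 1/30, -7/30]^T
C A^{-1} B = -7/15
G(0) = D - C A^{-1} B = 0 - (-7/15) = 7/15 ≈ 0.4667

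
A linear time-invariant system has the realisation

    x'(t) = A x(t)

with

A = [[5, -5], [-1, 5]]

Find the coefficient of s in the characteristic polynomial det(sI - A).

-10

For a 2×2 matrix, det(sI - A) = s^2 - (tr A)s + det A.
tr A = 10, det A = 20.
So p(s) = s^2 - 10s + 20.
The coefficient of s is -10.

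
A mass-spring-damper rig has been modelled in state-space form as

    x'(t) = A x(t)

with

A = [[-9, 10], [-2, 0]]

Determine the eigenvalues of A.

-5, -4

det(sI - A) = s^2 - (tr A)s + det A, with tr A = (-9) + 0 = -9 and det A = (-9)·0 - 10·(-2) = 0 - (-20) = 20.
So p(s) = det(sI - A) = s^2 + 9s + 20.
Factor s^2 + 9s + 20: two numbers with sum -9 and product 20 are -4 and -5, so s^2 + 9s + 20 = (s + 4)(s + 5).
Hence p(s) = (s + 4) (s + 5), with roots -5, -4.
All eigenvalues have negative real part, so the system is asymptotically stable.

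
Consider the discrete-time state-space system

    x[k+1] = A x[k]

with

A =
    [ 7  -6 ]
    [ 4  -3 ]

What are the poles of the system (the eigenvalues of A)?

1, 3

det(zI - A) = z^2 - (tr A)z + det A, with tr A = 7 + (-3) = 4 and det A = 7·(-3) - (-6)·4 = -21 - (-24) = 3.
So p(z) = det(zI - A) = z^2 - 4z + 3.
Factor z^2 - 4z + 3: two numbers with sum 4 and product 3 are 3 and 1, so z^2 - 4z + 3 = (z - 3)(z - 1).
Hence p(z) = (z - 3) (z - 1), with roots 1, 3.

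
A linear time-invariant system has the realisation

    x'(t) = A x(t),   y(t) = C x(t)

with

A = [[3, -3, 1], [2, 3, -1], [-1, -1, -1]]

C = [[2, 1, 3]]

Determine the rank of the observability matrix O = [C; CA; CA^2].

CA = [[5, -6, -2]]
CA^2 = [[5, -31, 13]]
Observability matrix O = [C; CA; CA^2] = [[2, 1, 3], [5, -6, -2], [5, -31, 13]]
det(O) = 2·((-6)·13 - (-2)·(-31)) - 1·(5·13 - (-2)·5) + 3·(5·(-31) - (-6)·5) = 2·(-140) - 1·75 + 3·(-125) = -730 ≠ 0, so rank(O) = 3.
rank(O) = 3 = n, so the pair (A, C) is completely observable.

3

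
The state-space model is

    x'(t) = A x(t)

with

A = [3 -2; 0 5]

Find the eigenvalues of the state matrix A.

det(sI - A) = s^2 - (tr A)s + det A, with tr A = 3 + 5 = 8 and det A = 3·5 - (-2)·0 = 15 - 0 = 15.
So p(s) = det(sI - A) = s^2 - 8s + 15.
Factor s^2 - 8s + 15: two numbers with sum 8 and product 15 are 5 and 3, so s^2 - 8s + 15 = (s - 5)(s - 3).
Hence p(s) = (s - 5) (s - 3), with roots 3, 5.
At least one eigenvalue has non-negative real part, so the system is not asymptotically stable.

3, 5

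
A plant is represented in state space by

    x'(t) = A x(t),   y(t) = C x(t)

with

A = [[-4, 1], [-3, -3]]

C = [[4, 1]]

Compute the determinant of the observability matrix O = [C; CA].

23

CA = [[-19, 1]]
Observability matrix O = [C; CA] = [[4, 1], [-19, 1]]
det(O) = 4·1 - 1·(-19) = 4 - (-19) = 23
Since det(O) ≠ 0, rank(O) = 2 and the system is completely observable.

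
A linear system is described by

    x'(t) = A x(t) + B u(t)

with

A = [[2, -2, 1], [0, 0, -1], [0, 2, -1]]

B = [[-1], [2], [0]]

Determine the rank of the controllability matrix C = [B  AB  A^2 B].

AB = [[-6], [0], [4]]
A^2B = [[-8], [-4], [-4]]
Controllability matrix C = [B  AB  A^2B] = [[-1, -6, -8], [2, 0, -4], [0, 4, -4]]
det(C) = (-1)·(0·(-4) - (-4)·4) - (-6)·(2·(-4) - (-4)·0) + (-8)·(2·4 - 0·0) = (-1)·16 - (-6)·(-8) + (-8)·8 = -128 ≠ 0, so rank(C) = 3.
rank(C) = 3 = n, so the pair (A, B) is completely controllable.

3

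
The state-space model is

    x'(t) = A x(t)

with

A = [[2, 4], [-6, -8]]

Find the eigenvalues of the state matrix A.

-4, -2

det(sI - A) = s^2 - (tr A)s + det A, with tr A = 2 + (-8) = -6 and det A = 2·(-8) - 4·(-6) = -16 - (-24) = 8.
So p(s) = det(sI - A) = s^2 + 6s + 8.
Factor s^2 + 6s + 8: two numbers with sum -6 and product 8 are -2 and -4, so s^2 + 6s + 8 = (s + 2)(s + 4).
Hence p(s) = (s + 2) (s + 4), with roots -4, -2.
All eigenvalues have negative real part, so the system is asymptotically stable.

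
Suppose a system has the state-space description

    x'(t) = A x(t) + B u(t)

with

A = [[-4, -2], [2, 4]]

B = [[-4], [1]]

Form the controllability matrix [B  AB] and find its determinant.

AB = [[14], [-4]]
Controllability matrix C = [B  AB] = [[-4, 14], [1, -4]]
det(C) = (-4)·(-4) - 14·1 = 16 - 14 = 2
Since det(C) ≠ 0, rank(C) = 2 and the system is completely controllable.

2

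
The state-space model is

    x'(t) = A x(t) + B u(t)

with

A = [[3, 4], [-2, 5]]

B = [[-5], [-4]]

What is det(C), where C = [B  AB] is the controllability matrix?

-74

AB = [[-31], [-10]]
Controllability matrix C = [B  AB] = [[-5, -31], [-4, -10]]
det(C) = (-5)·(-10) - (-31)·(-4) = 50 - 124 = -74
Since det(C) ≠ 0, rank(C) = 2 and the system is completely controllable.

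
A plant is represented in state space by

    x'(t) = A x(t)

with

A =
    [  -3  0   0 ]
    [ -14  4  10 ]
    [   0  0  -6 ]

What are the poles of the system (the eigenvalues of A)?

-6, -3, 4

det(sI - A) = s^3 - (tr A)s^2 + (M11 + M22 + M33)s - det A, where Mii is the 2×2 principal minor of A obtained by deleting row i and column i.
tr A = (-3) + 4 + (-6) = -5; M11 = 4·(-6) - 10·0 = -24 - 0 = -24; M22 = (-3)·(-6) - 0·0 = 18 - 0 = 18; M33 = (-3)·4 - 0·(-14) = -12 - 0 = -12; sum of minors = -18.
det A = (-3)·(4·(-6) - 10·0) - 0·((-14)·(-6) - 10·0) + 0·((-14)·0 - 4·0) = (-3)·(-24) - 0·84 + 0·0 = 72.
So p(s) = det(sI - A) = s^3 + 5s^2 - 18s - 72.
Rational-root test: any integer root divides -72. Testing small divisors, s = -3 works: p(-3) = -27 + 45 + 54 + (-72) = 0, so (s + 3) is a factor.
Dividing, p(s) = (s + 3)(s^2 + 2s - 24).
Factor s^2 + 2s - 24: two numbers with sum -2 and product -24 are 4 and -6, so s^2 + 2s - 24 = (s - 4)(s + 6).
Hence p(s) = (s - 4) (s + 3) (s + 6), with roots -6, -3, 4.
At least one eigenvalue has non-negative real part, so the system is not asymptotically stable.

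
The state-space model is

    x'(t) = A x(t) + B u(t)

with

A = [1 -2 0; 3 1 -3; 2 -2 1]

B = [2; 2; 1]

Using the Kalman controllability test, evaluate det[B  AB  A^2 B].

AB = [[-2], [5], [1]]
A^2B = [[-12], [-4], [-13]]
Controllability matrix C = [B  AB  A^2B] = [[2, -2, -12], [2, 5, -4], [1, 1, -13]]
Expanding along the first row, det(C) = 2·(5·(-13) - (-4)·1) - (-2)·(2·(-13) - (-4)·1) + (-12)·(2·1 - 5·1) = 2·(-61) - (-2)·(-22) + (-12)·(-3) = -130
Since det(C) ≠ 0, rank(C) = 3 and the system is completely controllable.

-130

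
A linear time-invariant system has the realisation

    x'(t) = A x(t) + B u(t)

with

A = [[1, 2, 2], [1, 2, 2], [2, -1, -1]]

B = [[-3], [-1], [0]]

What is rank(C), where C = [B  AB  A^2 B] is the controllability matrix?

AB = [[-5], [-5], [-5]]
A^2B = [[-25], [-25], [0]]
Controllability matrix C = [B  AB  A^2B] = [[-3, -5, -25], [-1, -5, -25], [0, -5, 0]]
det(C) = (-3)·((-5)·0 - (-25)·(-5)) - (-5)·((-1)·0 - (-25)·0) + (-25)·((-1)·(-5) - (-5)·0) = (-3)·(-125) - (-5)·0 + (-25)·5 = 250 ≠ 0, so rank(C) = 3.
rank(C) = 3 = n, so the pair (A, B) is completely controllable.

3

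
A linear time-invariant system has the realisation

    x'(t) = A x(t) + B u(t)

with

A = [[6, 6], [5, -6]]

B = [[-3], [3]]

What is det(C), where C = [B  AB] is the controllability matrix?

99

AB = [[0], [-33]]
Controllability matrix C = [B  AB] = [[-3, 0], [3, -33]]
det(C) = (-3)·(-33) - 0·3 = 99 - 0 = 99
Since det(C) ≠ 0, rank(C) = 2 and the system is completely controllable.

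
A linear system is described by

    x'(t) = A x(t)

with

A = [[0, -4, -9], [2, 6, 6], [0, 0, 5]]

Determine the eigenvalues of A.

2, 4, 5

det(sI - A) = s^3 - (tr A)s^2 + (M11 + M22 + M33)s - det A, where Mii is the 2×2 principal minor of A obtained by deleting row i and column i.
tr A = 0 + 6 + 5 = 11; M11 = 6·5 - 6·0 = 30 - 0 = 30; M22 = 0·5 - (-9)·0 = 0 - 0 = 0; M33 = 0·6 - (-4)·2 = 0 - (-8) = 8; sum of minors = 38.
det A = 0·(6·5 - 6·0) - (-4)·(2·5 - 6·0) + (-9)·(2·0 - 6·0) = 0·30 - (-4)·10 + (-9)·0 = 40.
So p(s) = det(sI - A) = s^3 - 11s^2 + 38s - 40.
Rational-root test: any integer root divides -40. Testing small divisors, s = 2 works: p(2) = 8 + (-44) + 76 + (-40) = 0, so (s - 2) is a factor.
Dividing, p(s) = (s - 2)(s^2 - 9s + 20).
Factor s^2 - 9s + 20: two numbers with sum 9 and product 20 are 5 and 4, so s^2 - 9s + 20 = (s - 5)(s - 4).
Hence p(s) = (s - 5) (s - 4) (s - 2), with roots 2, 4, 5.
At least one eigenvalue has non-negative real part, so the system is not asymptotically stable.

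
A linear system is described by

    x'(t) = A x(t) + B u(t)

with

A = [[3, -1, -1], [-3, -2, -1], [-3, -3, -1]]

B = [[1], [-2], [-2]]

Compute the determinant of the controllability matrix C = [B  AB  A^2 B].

-39

AB = [[7], [3], [5]]
A^2B = [[13], [-32], [-35]]
Controllability matrix C = [B  AB  A^2B] = [[1, 7, 13], [-2, 3, -32], [-2, 5, -35]]
Expanding along the first row, det(C) = 1·(3·(-35) - (-32)·5) - 7·((-2)·(-35) - (-32)·(-2)) + 13·((-2)·5 - 3·(-2)) = 1·55 - 7·6 + 13·(-4) = -39
Since det(C) ≠ 0, rank(C) = 3 and the system is completely controllable.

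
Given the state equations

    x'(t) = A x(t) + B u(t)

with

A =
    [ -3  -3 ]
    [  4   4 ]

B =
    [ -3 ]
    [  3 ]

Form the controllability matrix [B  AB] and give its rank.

AB = [[0], [0]]
Controllability matrix C = [B  AB] = [[-3, 0], [3, 0]]
Every column of C is a scalar multiple of column 1 = [-3, 3] (multipliers 1, 0), so the columns span a one-dimensional space.
C ≠ 0, hence rank(C) = 1.
rank(C) = 1 < n = 2, so the pair (A, B) is not completely controllable.

1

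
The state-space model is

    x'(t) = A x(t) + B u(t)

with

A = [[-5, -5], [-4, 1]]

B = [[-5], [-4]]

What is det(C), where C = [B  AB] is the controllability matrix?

AB = [[45], [16]]
Controllability matrix C = [B  AB] = [[-5, 45], [-4, 16]]
det(C) = (-5)·16 - 45·(-4) = -80 - (-180) = 100
Since det(C) ≠ 0, rank(C) = 2 and the system is completely controllable.

100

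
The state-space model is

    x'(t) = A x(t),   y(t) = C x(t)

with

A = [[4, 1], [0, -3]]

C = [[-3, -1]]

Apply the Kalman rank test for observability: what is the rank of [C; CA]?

2

CA = [[-12, 0]]
Observability matrix O = [C; CA] = [[-3, -1], [-12, 0]]
det(O) = (-3)·0 - (-1)·(-12) = 0 - 12 = -12 ≠ 0, so rank(O) = 2.
rank(O) = 2 = n, so the pair (A, C) is completely observable.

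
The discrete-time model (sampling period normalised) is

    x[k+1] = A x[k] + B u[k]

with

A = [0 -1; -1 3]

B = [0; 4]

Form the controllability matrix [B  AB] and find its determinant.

AB = [[-4], [12]]
Controllability matrix C = [B  AB] = [[0, -4], [4, 12]]
det(C) = 0·12 - (-4)·4 = 0 - (-16) = 16
Since det(C) ≠ 0, rank(C) = 2 and the system is completely controllable.

16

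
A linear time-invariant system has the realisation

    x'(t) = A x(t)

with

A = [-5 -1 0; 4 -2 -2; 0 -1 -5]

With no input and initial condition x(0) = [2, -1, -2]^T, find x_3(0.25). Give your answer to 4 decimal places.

det(sI - A) = s^3 - (tr A)s^2 + (M11 + M22 + M33)s - det A, where Mii is the 2×2 principal minor of A obtained by deleting row i and column i.
tr A = (-5) + (-2) + (-5) = -12; M11 = (-2)·(-5) - (-2)·(-1) = 10 - 2 = 8; M22 = (-5)·(-5) - 0·0 = 25 - 0 = 25; M33 = (-5)·(-2) - (-1)·4 = 10 - (-4) = 14; sum of minors = 47.
det A = (-5)·((-2)·(-5) - (-2)·(-1)) - (-1)·(4·(-5) - (-2)·0) + 0·(4·(-1) - (-2)·0) = (-5)·8 - (-1)·(-20) + 0·(-4) = -60.
So p(s) = det(sI - A) = s^3 + 12s^2 + 47s + 60.
Rational-root test: any integer root divides 60. Testing small divisors, s = -3 works: p(-3) = -27 + 108 + (-141) + 60 = 0, so (s + 3) is a factor.
Dividing, p(s) = (s + 3)(s^2 + 9s + 20).
Factor s^2 + 9s + 20: two numbers with sum -9 and product 20 are -4 and -5, so s^2 + 9s + 20 = (s + 4)(s + 5).
Hence p(s) = (s + 3) (s + 4) (s + 5), with roots -5, -4, -3.
The eigenvalues -5, -4, -3 are distinct and real, so A is diagonalisable and x(t) = e^{At} x(0) = V diag(e^{λ_i t}) V^{-1} x(0), where the columns of V are the eigenvectors.
λ = -5: A - (-5)I = [[0, -1, 0], [4, 3, -2], [0, -1, 0]]. v must be orthogonal to every row; (row 1) × (row 2) = [2, 0, 4], so take v_1 = [-1, 0, -2]^T.
λ = -4: A - (-4)I = [[-1, -1, 0], [4, 2, -2], [0, -1, -1]]. v must be orthogonal to every row; (row 1) × (row 2) = [2, -2, 2], so take v_2 = [-1, 1, -1]^T.
λ = -3: A - (-3)I = [[-2, -1, 0], [4, 1, -2], [0, -1, -2]]. v must be orthogonal to every row; (row 1) × (row 2) = [2, -4, 2], so take v_3 = [-1, 2, -1]^T.
V = [v_1 v_2 v_3] = [[-1, -1, -1], [0, 1, 2], [-2, -1, -1]] has det V = 1, so V^{-1} = adj(V)/det V = [[1, 0, -1], [-4, -1, 2], [2, 1, -1]].
Modal coordinates z(0) = V^{-1} x(0): 1·2 + 0·(-1) + (-1)·(-2) = 4; (-4)·2 + (-1)·(-1) + 2·(-2) = -11; 2·2 + 1·(-1) + (-1)·(-2) = 5; so z(0) = [4, -11, 5]^T.
x_3(t) = Σ_i (v_i)_3 · z_i(0) · e^{λ_i t} (row 3 of V times the modal terms).
x_3(0.25) = (-2)·4·e^{-5·0.25} + (-1)·(-11)·e^{-4·0.25} + (-1)·5·e^{-3·0.25} = (-8)·0.286505 + 11·0.367879 + (-5)·0.472367 = -0.6072.

-0.6072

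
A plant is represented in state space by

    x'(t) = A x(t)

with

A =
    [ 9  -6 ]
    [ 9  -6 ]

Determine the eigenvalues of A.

det(sI - A) = s^2 - (tr A)s + det A, with tr A = 9 + (-6) = 3 and det A = 9·(-6) - (-6)·9 = -54 - (-54) = 0.
So p(s) = det(sI - A) = s^2 - 3s.
Factor s^2 - 3s: two numbers with sum 3 and product 0 are 3 and 0, so s^2 - 3s = s(s - 3).
Hence p(s) = s (s - 3), with roots 0, 3.
At least one eigenvalue has non-negative real part, so the system is not asymptotically stable.

0, 3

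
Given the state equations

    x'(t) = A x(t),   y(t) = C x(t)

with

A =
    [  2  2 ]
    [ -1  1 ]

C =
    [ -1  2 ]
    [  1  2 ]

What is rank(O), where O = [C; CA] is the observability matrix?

2

CA = [[-4, 0], [0, 4]]
Observability matrix O = [C; CA] = [[-1, 2], [1, 2], [-4, 0], [0, 4]]
Take the 2×2 submatrix of O formed by rows 1, 2: [[-1, 2], [1, 2]]. Its determinant is (-1)·2 - 2·1 = -2 - 2 = -4 ≠ 0.
So rank(O) ≥ 2; since O has 2 columns, rank(O) = 2.
rank(O) = 2 = n, so the pair (A, C) is completely observable.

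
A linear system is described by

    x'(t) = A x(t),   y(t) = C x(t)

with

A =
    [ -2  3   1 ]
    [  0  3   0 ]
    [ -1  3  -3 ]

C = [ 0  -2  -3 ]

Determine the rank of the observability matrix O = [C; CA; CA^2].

3

CA = [[3, -15, 9]]
CA^2 = [[-15, -9, -24]]
Observability matrix O = [C; CA; CA^2] = [[0, -2, -3], [3, -15, 9], [-15, -9, -24]]
det(O) = 0·((-15)·(-24) - 9·(-9)) - (-2)·(3·(-24) - 9·(-15)) + (-3)·(3·(-9) - (-15)·(-15)) = 0·441 - (-2)·63 + (-3)·(-252) = 882 ≠ 0, so rank(O) = 3.
rank(O) = 3 = n, so the pair (A, C) is completely observable.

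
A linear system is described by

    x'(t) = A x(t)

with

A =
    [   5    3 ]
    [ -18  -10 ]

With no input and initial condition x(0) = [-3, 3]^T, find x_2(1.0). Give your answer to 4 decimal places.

4.2497

det(sI - A) = s^2 - (tr A)s + det A, with tr A = 5 + (-10) = -5 and det A = 5·(-10) - 3·(-18) = -50 - (-54) = 4.
So p(s) = det(sI - A) = s^2 + 5s + 4.
Factor s^2 + 5s + 4: two numbers with sum -5 and product 4 are -1 and -4, so s^2 + 5s + 4 = (s + 1)(s + 4).
Hence p(s) = (s + 1) (s + 4), with roots -4, -1.
The eigenvalues -4, -1 are distinct and real, so A is diagonalisable and x(t) = e^{At} x(0) = V diag(e^{λ_i t}) V^{-1} x(0), where the columns of V are the eigenvectors.
λ = -4: A - (-4)I = [[9, 3], [-18, -6]]. Row 1 gives 9·v1 + 3·v2 = 0, so take v_1 = [-1, 3]^T.
λ = -1: A - (-1)I = [[6, 3], [-18, -9]]. Row 1 gives 6·v1 + 3·v2 = 0, so take v_2 = [1, -2]^T.
V = [v_1 v_2] = [[-1, 1], [3, -2]] has det V = -1, so V^{-1} = adj(V)/det V = [[2, 1], [3, 1]].
Modal coordinates z(0) = V^{-1} x(0): 2·(-3) + 1·3 = -3; 3·(-3) + 1·3 = -6; so z(0) = [-3, -6]^T.
x_2(t) = Σ_i (v_i)_2 · z_i(0) · e^{λ_i t} (row 2 of V times the modal terms).
x_2(1.0) = 3·(-3)·e^{-4·1.0} + (-2)·(-6)·e^{-1·1.0} = (-9)·0.018316 + 12·0.367879 = 4.2497.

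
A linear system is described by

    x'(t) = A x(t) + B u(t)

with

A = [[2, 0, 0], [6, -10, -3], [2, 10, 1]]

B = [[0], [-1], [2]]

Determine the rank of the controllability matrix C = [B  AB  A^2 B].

1

AB = [[0], [4], [-8]]
A^2B = [[0], [-16], [32]]
Controllability matrix C = [B  AB  A^2B] = [[0, 0, 0], [-1, 4, -16], [2, -8, 32]]
Every column of C is a scalar multiple of column 1 = [0, -1, 2] (multipliers 1, -4, 16), so the columns span a one-dimensional space.
C ≠ 0, hence rank(C) = 1.
rank(C) = 1 < n = 3, so the pair (A, B) is not completely controllable.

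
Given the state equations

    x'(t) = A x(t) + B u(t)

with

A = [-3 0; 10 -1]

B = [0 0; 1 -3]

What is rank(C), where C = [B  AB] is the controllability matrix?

1

AB = [[0, 0], [-1, 3]]
Controllability matrix C = [B  AB] = [[0, 0, 0, 0], [1, -3, -1, 3]]
Every column of C is a scalar multiple of column 1 = [0, 1] (multipliers 1, -3, -1, 3), so the columns span a one-dimensional space.
C ≠ 0, hence rank(C) = 1.
rank(C) = 1 < n = 2, so the pair (A, B) is not completely controllable.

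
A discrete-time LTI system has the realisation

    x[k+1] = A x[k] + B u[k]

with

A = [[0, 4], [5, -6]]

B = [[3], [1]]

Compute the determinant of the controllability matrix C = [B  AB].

AB = [[4], [9]]
Controllability matrix C = [B  AB] = [[3, 4], [1, 9]]
det(C) = 3·9 - 4·1 = 27 - 4 = 23
Since det(C) ≠ 0, rank(C) = 2 and the system is completely controllable.

23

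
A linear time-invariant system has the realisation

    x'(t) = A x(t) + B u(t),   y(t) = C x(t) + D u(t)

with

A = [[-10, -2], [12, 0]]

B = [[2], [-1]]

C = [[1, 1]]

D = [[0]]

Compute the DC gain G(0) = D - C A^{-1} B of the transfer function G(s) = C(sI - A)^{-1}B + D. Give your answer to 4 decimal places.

0.6667

G(0) = C(-A)^{-1}B + D = -C A^{-1} B + D.
det A = 24, so A^{-1} = (1/24)·adj(A) = [[0, 1/12], [-1/2, -5/12]]
A^{-1} B = [-1/12, -7/12]^T
C A^{-1} B = -2/3
G(0) = D - C A^{-1} B = 0 - (-2/3) = 2/3 ≈ 0.6667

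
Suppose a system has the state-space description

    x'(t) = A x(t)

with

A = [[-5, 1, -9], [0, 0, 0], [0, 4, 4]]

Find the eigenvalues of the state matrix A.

det(sI - A) = s^3 - (tr A)s^2 + (M11 + M22 + M33)s - det A, where Mii is the 2×2 principal minor of A obtained by deleting row i and column i.
tr A = (-5) + 0 + 4 = -1; M11 = 0·4 - 0·4 = 0 - 0 = 0; M22 = (-5)·4 - (-9)·0 = -20 - 0 = -20; M33 = (-5)·0 - 1·0 = 0 - 0 = 0; sum of minors = -20.
det A = (-5)·(0·4 - 0·4) - 1·(0·4 - 0·0) + (-9)·(0·4 - 0·0) = (-5)·0 - 1·0 + (-9)·0 = 0.
So p(s) = det(sI - A) = s^3 + s^2 - 20s.
The constant term is 0, so p(s) = s(s^2 + s - 20).
Factor s^2 + s - 20: two numbers with sum -1 and product -20 are 4 and -5, so s^2 + s - 20 = (s - 4)(s + 5).
Hence p(s) = s (s - 4) (s + 5), with roots -5, 0, 4.
At least one eigenvalue has non-negative real part, so the system is not asymptotically stable.

-5, 0, 4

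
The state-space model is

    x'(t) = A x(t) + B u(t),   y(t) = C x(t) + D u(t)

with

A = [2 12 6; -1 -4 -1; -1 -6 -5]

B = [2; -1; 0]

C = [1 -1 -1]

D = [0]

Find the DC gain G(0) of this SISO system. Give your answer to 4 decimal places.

0.5000

G(0) = C(-A)^{-1}B + D = -C A^{-1} B + D.
det A = -8, so A^{-1} = (1/-8)·adj(A) = [[-7/4, -3, -3/2], [1/2, 1/2, 1/2], [-1/4, 0, -1/2]]
A^{-1} B = [-1/2, 1/2, -1/2]^T
C A^{-1} B = -1/2
G(0) = D - C A^{-1} B = 0 - (-1/2) = 1/2 ≈ 0.5000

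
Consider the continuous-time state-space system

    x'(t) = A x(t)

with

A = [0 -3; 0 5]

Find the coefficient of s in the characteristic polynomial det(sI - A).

For a 2×2 matrix, det(sI - A) = s^2 - (tr A)s + det A.
tr A = 5, det A = 0.
So p(s) = s^2 - 5s.
The coefficient of s is -5.

-5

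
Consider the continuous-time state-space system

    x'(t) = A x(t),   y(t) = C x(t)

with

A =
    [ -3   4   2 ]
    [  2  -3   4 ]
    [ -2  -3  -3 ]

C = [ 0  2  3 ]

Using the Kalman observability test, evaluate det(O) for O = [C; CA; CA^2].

CA = [[-2, -15, -1]]
CA^2 = [[-22, 40, -61]]
Observability matrix O = [C; CA; CA^2] = [[0, 2, 3], [-2, -15, -1], [-22, 40, -61]]
Expanding along the first row, det(O) = 0·((-15)·(-61) - (-1)·40) - 2·((-2)·(-61) - (-1)·(-22)) + 3·((-2)·40 - (-15)·(-22)) = 0·955 - 2·100 + 3·(-410) = -1430
Since det(O) ≠ 0, rank(O) = 3 and the system is completely observable.

-1430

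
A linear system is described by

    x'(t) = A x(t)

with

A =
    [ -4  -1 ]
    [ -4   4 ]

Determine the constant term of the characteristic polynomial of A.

For a 2×2 matrix, det(sI - A) = s^2 - (tr A)s + det A.
tr A = 0, det A = -20.
So p(s) = s^2 - 20.
The constant term is -20.

-20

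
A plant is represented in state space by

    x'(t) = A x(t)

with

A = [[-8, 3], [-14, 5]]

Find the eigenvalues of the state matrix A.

-2, -1

det(sI - A) = s^2 - (tr A)s + det A, with tr A = (-8) + 5 = -3 and det A = (-8)·5 - 3·(-14) = -40 - (-42) = 2.
So p(s) = det(sI - A) = s^2 + 3s + 2.
Factor s^2 + 3s + 2: two numbers with sum -3 and product 2 are -1 and -2, so s^2 + 3s + 2 = (s + 1)(s + 2).
Hence p(s) = (s + 1) (s + 2), with roots -2, -1.
All eigenvalues have negative real part, so the system is asymptotically stable.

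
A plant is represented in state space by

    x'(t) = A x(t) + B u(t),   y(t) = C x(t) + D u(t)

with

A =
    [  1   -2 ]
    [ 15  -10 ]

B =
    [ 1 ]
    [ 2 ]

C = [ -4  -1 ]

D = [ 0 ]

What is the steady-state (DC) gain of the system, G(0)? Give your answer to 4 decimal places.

-1.8500

G(0) = C(-A)^{-1}B + D = -C A^{-1} B + D.
det A = 20, so A^{-1} = (1/20)·adj(A) = [[-1/2, 1/10], [-3/4, 1/20]]
A^{-1} B = [-3/10, -13/20]^T
C A^{-1} B = 37/20
G(0) = D - C A^{-1} B = 0 - (37/20) = -37/20 ≈ -1.8500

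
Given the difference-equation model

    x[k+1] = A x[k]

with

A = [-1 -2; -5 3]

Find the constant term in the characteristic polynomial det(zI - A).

-13

For a 2×2 matrix, det(zI - A) = z^2 - (tr A)z + det A.
tr A = 2, det A = -13.
So p(z) = z^2 - 2z - 13.
The constant term is -13.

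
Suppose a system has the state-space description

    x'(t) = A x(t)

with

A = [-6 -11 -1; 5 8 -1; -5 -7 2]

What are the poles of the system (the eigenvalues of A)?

det(sI - A) = s^3 - (tr A)s^2 + (M11 + M22 + M33)s - det A, where Mii is the 2×2 principal minor of A obtained by deleting row i and column i.
tr A = (-6) + 8 + 2 = 4; M11 = 8·2 - (-1)·(-7) = 16 - 7 = 9; M22 = (-6)·2 - (-1)·(-5) = -12 - 5 = -17; M33 = (-6)·8 - (-11)·5 = -48 - (-55) = 7; sum of minors = -1.
det A = (-6)·(8·2 - (-1)·(-7)) - (-11)·(5·2 - (-1)·(-5)) + (-1)·(5·(-7) - 8·(-5)) = (-6)·9 - (-11)·5 + (-1)·5 = -4.
So p(s) = det(sI - A) = s^3 - 4s^2 - s + 4.
Rational-root test: any integer root divides 4. Testing small divisors, s = -1 works: p(-1) = -1 + (-4) + 1 + 4 = 0, so (s + 1) is a factor.
Dividing, p(s) = (s + 1)(s^2 - 5s + 4).
Factor s^2 - 5s + 4: two numbers with sum 5 and product 4 are 4 and 1, so s^2 - 5s + 4 = (s - 4)(s - 1).
Hence p(s) = (s - 4) (s - 1) (s + 1), with roots -1, 1, 4.
At least one eigenvalue has non-negative real part, so the system is not asymptotically stable.

-1, 1, 4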